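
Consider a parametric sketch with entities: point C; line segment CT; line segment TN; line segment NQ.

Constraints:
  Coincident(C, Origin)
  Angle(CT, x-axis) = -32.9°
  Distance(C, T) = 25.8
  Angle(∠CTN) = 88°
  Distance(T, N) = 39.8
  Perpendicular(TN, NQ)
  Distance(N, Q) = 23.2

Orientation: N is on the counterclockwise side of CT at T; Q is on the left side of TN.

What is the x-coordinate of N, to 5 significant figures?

42.101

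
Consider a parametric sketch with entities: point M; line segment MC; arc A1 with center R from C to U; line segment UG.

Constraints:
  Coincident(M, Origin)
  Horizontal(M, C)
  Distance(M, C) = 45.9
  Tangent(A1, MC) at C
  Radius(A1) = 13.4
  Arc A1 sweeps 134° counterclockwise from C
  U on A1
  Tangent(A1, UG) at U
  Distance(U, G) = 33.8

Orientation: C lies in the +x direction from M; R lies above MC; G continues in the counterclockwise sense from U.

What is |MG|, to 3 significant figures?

56.9

M is at the origin; MC is horizontal with |MC| = 45.9 and C on the +x side, so C = (45.9, 0.00). Since A1 is tangent to MC there, RC ⟂ MC, so R = C + (0, 13.4) = (45.9, 13.4). On A1, C sits at bearing -90° from R; a 134° counterclockwise sweep puts U at bearing 44°, so U = R + 13.4·(cos 44°, sin 44°) = (55.5, 22.7). Since A1 is tangent to UG there, RU ⟂ UG, so UG runs along (−sin 44°, cos 44°); with |UG| = 33.8, G = (32.1, 47.0). Then |MG| = |G − M| = 56.9.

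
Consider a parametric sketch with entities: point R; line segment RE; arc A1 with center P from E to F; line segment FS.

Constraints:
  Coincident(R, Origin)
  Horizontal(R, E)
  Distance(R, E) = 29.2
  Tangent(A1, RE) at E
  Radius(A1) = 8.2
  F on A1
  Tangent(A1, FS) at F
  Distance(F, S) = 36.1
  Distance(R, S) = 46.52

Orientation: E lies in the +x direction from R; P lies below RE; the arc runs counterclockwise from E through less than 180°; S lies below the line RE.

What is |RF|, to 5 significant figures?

22.286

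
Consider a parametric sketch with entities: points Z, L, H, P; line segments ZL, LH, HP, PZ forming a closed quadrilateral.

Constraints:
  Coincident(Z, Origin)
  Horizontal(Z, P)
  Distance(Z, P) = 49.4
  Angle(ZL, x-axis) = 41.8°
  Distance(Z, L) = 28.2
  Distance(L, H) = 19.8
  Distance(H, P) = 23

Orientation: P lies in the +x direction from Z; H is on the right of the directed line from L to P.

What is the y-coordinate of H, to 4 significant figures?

-0.2591

Z is at the origin; Z and P share the same y with |ZP| = 49.4 and P in +x, so P = (49.4, 0). ZL runs at 41.8° with |ZL| = 28.2, so L = (21.02, 18.80). H is determined by |LH| = 19.8 and |HP| = 23.0 together: it lies at the intersection of circle(L, 19.8) and circle(P, 23.0). With |LP| = 34.04, the foot of the radical line on LP is 15.01 from L and the perpendicular offset is √(19.8² − 15.01²) = 12.92. Taking the right-of-LP solution: H = (26.40, -0.2591).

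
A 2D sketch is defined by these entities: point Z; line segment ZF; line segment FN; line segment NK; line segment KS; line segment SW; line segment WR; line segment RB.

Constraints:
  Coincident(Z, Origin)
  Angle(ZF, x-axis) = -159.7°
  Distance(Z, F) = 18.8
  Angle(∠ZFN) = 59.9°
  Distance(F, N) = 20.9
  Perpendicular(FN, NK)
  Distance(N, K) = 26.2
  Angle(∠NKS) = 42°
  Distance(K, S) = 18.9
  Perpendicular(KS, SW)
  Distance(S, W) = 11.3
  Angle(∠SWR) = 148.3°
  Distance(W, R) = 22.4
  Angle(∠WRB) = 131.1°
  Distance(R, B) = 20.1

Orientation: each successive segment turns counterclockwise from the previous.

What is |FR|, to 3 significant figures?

38.7

Z is at the origin; ZF runs at -159.7° with length 18.8, so F = (-17.6, -6.52). ∠ZFN = 59.9° gives FN at -39.6° from the x-axis; with |FN| = 20.9, N = (-1.53, -19.8). FN is perpendicular to NK, so NK runs at 50.4°; with |NK| = 26.2, K = (15.2, 0.343). ∠NKS = 42.0° gives KS at -172° from the x-axis; with |KS| = 18.9, S = (-3.53, -2.42). KS is perpendicular to SW, so SW runs at -81.6°; with |SW| = 11.3, W = (-1.87, -13.6). ∠SWR = 148.3° gives WR at -49.9° from the x-axis; with |WR| = 22.4, R = (12.6, -30.7). Then |FR| = |R − F| = 38.7.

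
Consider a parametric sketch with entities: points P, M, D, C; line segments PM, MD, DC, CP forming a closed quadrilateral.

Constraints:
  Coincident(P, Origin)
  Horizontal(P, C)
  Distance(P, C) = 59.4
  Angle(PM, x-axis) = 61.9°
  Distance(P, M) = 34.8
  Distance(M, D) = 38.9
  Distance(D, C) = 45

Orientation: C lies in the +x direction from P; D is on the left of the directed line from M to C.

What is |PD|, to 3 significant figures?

69.0

Checks: |PC| = 59.40 ✓; |PM| = 34.80 ✓; |MD| = 38.90 ✓; |DC| = 45.00 ✓.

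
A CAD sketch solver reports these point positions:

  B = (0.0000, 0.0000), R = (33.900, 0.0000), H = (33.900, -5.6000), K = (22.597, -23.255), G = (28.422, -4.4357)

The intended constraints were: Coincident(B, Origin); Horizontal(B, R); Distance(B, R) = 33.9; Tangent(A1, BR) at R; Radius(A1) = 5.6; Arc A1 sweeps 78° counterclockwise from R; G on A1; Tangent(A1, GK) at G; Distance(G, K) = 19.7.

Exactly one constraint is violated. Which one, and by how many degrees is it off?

Tangent(A1, GK) at G — off by 5.20°.

B = (0.00, 0.00) ✓; B.y = 0.00, R.y = 0.00 ✓; |BR| = 33.90 ✓; ∠(HR, RB) = 90.00° ✓; |HR| = 5.600 ✓; bearing(H→G) − bearing(H→R) = 78.00° ✓; |HG| = 5.600 ✓; ∠(HG, GK) = 95.20° ✗; |GK| = 19.70 ✓.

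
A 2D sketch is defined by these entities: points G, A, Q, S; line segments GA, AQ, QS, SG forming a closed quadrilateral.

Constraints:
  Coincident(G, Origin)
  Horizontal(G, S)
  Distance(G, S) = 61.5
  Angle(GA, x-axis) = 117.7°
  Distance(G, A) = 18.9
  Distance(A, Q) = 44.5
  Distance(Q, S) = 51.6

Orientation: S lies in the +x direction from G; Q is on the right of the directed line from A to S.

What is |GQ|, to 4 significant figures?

25.67

G is at the origin; G and S share the same y with |GS| = 61.5 and S in +x, so S = (61.5, 0). GA runs at 117.7° with |GA| = 18.9, so A = (-8.786, 16.73). Q is determined by |AQ| = 44.5 and |QS| = 51.6 together: it lies at the intersection of circle(A, 44.5) and circle(S, 51.6). With |AS| = 72.25, the foot of the radical line on AS is 31.40 from A and the perpendicular offset is √(44.5² − 31.40²) = 31.53. Taking the right-of-AS solution: Q = (14.46, -21.21).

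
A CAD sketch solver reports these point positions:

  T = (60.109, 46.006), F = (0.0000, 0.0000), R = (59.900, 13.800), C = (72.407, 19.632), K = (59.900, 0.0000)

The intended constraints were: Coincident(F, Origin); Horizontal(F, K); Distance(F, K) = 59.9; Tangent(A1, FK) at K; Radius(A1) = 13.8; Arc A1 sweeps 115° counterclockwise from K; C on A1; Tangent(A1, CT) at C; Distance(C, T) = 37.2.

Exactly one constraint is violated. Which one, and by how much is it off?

Distance(C, T) = 37.2 — off by 8.10.

F = (0.00, 0.00) ✓; F.y = 0.00, K.y = 0.00 ✓; |FK| = 59.90 ✓; ∠(RK, KF) = 90.00° ✓; |RK| = 13.80 ✓; bearing(R→C) − bearing(R→K) = 115.0° ✓; |RC| = 13.80 ✓; ∠(RC, CT) = 90.00° ✓; |CT| = 29.10 ✗.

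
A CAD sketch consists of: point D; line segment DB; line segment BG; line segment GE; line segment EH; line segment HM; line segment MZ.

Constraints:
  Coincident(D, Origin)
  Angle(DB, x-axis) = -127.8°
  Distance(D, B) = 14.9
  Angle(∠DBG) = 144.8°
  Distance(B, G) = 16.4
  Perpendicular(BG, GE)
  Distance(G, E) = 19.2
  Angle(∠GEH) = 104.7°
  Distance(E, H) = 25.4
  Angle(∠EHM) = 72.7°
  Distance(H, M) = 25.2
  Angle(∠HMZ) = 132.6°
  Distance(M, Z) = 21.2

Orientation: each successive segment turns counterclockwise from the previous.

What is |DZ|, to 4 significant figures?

30.50

D is at the origin; DB runs at -127.8° with length 14.9, so B = (-9.132, -11.77). ∠DBG = 144.8° gives BG at -92.60° from the x-axis; with |BG| = 16.4, G = (-9.876, -28.16). BG is perpendicular to GE, so GE runs at -2.600°; with |GE| = 19.2, E = (9.304, -29.03). ∠GEH = 104.7° gives EH at 72.70° from the x-axis; with |EH| = 25.4, H = (16.86, -4.776). ∠EHM = 72.7° gives HM at -180.0° from the x-axis; with |HM| = 25.2, M = (-8.343, -4.776). ∠HMZ = 132.6° gives MZ at -132.6° from the x-axis; with |MZ| = 21.2, Z = (-22.69, -20.38). Then |DZ| = |Z − D| = 30.50.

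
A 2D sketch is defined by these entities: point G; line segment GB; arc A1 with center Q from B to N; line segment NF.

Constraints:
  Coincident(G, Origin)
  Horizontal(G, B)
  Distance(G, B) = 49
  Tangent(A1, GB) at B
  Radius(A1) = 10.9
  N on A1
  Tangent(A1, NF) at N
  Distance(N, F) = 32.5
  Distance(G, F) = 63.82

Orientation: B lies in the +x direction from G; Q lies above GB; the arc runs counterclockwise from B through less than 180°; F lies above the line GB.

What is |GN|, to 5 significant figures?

60.894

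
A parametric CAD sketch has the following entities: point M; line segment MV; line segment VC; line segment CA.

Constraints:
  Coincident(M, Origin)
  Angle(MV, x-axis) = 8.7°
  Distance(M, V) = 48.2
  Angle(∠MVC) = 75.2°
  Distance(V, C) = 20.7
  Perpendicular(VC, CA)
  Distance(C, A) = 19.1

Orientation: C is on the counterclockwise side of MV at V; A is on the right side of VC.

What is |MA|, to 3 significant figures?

66.2

M is at the origin; MV runs at 8.7° with length 48.2, so V = 48.2·(cos 8.7°, sin 8.7°) = (47.6, 7.29). ∠MVC = 75.2°, so VC runs at 8.7° + (180° − 75.2°) = 114° from the x-axis; with |VC| = 20.7, C = V + 20.7·(cos 114°, sin 114°) = (39.4, 26.3). VC ⟂ CA; with |CA| = 19.1 on the right of VC, A = C + 19.1·(0.917, 0.399) = (56.9, 33.9). Then |MA| = |A − M| = 66.2.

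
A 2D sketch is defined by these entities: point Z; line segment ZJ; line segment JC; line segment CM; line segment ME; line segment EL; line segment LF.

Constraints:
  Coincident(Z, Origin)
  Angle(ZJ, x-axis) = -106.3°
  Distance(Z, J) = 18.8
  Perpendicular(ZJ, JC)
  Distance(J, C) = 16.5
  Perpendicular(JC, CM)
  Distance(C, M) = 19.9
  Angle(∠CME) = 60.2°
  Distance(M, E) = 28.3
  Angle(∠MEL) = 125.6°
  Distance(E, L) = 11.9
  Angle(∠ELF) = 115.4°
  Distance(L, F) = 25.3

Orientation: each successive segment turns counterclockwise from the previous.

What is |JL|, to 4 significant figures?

11.04

Z is at the origin; ZJ runs at -106.3° with length 18.8, so J = (-5.277, -18.04). The perpendicularity gives JC at right angles to ZJ, so JC runs at -16.30°; with |JC| = 16.5, C = (10.56, -22.68). The perpendicularity gives CM at right angles to JC, so CM runs at 73.70°; with |CM| = 19.9, M = (16.15, -3.575). ∠CME = 60.2° gives ME at -166.5° from the x-axis; with |ME| = 28.3, E = (-11.37, -10.18). ∠MEL = 125.6° gives EL at -112.1° from the x-axis; with |EL| = 11.9, L = (-15.85, -21.21). Then |JL| = |L − J| = 11.04.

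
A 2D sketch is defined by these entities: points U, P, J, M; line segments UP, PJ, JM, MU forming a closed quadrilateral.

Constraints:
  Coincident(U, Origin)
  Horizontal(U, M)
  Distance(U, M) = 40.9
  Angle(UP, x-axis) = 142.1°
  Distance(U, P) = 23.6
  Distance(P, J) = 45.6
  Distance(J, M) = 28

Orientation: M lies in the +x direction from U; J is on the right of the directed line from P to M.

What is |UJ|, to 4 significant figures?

22.01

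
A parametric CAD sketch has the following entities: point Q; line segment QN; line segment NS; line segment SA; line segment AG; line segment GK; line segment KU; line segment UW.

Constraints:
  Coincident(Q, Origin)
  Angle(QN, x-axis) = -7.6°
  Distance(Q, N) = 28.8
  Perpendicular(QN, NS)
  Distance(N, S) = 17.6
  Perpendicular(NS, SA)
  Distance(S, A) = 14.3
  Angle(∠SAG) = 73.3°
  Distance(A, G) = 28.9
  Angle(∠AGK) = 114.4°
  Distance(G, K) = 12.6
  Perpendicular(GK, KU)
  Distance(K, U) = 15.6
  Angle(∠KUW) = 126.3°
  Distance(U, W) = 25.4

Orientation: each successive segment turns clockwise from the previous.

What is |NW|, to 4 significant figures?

23.43

Q is at the origin; QN runs at -7.6° with length 28.8, so N = (28.55, -3.809). The perpendicularity gives NS at right angles to QN, so NS runs at -97.60°; with |NS| = 17.6, S = (26.22, -21.25). The perpendicularity gives SA at right angles to NS, so SA runs at 172.4°; with |SA| = 14.3, A = (12.04, -19.36). ∠SAG = 73.3° gives AG at 65.70° from the x-axis; with |AG| = 28.9, G = (23.94, 6.976). ∠AGK = 114.4° gives GK at 0.1000° from the x-axis; with |GK| = 12.6, K = (36.54, 6.998). GK ⟂ KU, so KU runs at -89.90°; with |KU| = 15.6, U = (36.56, -8.602). ∠KUW = 126.3° gives UW at -143.6° from the x-axis; with |UW| = 25.4, W = (16.12, -23.67). Then |NW| = |W − N| = 23.43.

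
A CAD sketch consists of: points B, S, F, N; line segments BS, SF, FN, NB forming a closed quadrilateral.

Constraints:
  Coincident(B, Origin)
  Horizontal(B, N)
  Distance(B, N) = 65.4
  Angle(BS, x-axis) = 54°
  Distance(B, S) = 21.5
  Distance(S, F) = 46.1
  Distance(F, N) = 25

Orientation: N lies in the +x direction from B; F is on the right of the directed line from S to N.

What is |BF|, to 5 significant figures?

47.836

B is at the origin; B and N share the same y with |BN| = 65.4 and N in +x, so N = (65.4, 0). BS runs at 54.0° with |BS| = 21.5, so S = (12.637, 17.394). F is determined by |SF| = 46.1 and |FN| = 25.0 together: it lies at the intersection of circle(S, 46.1) and circle(N, 25.0). With |SN| = 55.556, the foot of the radical line on SN is 41.280 from S and the perpendicular offset is √(46.1² − 41.280²) = 20.523. Taking the right-of-SN solution: F = (45.416, -15.022).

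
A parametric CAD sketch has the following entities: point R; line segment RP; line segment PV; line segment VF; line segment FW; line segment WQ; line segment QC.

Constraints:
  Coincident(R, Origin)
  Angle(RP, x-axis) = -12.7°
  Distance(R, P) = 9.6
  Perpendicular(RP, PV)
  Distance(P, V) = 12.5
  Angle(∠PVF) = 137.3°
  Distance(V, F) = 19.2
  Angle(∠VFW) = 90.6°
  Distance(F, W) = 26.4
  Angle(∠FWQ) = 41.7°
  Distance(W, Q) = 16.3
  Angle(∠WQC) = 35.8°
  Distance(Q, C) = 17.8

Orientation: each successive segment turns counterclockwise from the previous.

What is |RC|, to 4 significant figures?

28.71

R is at the origin; RP runs at -12.7° with length 9.6, so P = (9.365, -2.111). The perpendicularity gives PV at right angles to RP, so PV runs at 77.30°; with |PV| = 12.5, V = (12.11, 10.08). ∠PVF = 137.3° gives VF at 120.0° from the x-axis; with |VF| = 19.2, F = (2.513, 26.71). ∠VFW = 90.6° gives FW at -150.6° from the x-axis; with |FW| = 26.4, W = (-20.49, 13.75). ∠FWQ = 41.7° gives WQ at -12.30° from the x-axis; with |WQ| = 16.3, Q = (-4.561, 10.28). ∠WQC = 35.8° gives QC at 131.9° from the x-axis; with |QC| = 17.8, C = (-16.45, 23.53). Then |RC| = |C − R| = 28.71.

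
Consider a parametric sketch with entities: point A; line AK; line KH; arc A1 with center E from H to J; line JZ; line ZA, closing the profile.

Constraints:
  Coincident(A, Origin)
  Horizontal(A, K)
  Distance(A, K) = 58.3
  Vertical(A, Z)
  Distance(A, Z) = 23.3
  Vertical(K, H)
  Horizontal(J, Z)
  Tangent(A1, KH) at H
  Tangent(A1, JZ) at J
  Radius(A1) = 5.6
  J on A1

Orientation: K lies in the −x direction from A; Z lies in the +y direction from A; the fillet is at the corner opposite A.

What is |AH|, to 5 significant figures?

60.928

A is at the origin; AK is horizontal with |AK| = 58.3 and K on the −x side, so K = (-58.300, 0.0000). A and Z share the same x with |AZ| = 23.3 and Z on the +y side, so Z = (0.0000, 23.300). The virtual corner opposite A is at (-58.300, 23.300). Tangency of A1 to KH means the radius EH is perpendicular to KH and since A1 is tangent to JZ there, EJ ⟂ JZ, with radius 5.6, so the center E sits 5.6 in from both sides at E = (-52.700, 17.700). That places the tangent points at H = (-58.300, 17.700) on KH and J = (-52.700, 23.300) on JZ. Then |AH| = |H − A| = 60.928.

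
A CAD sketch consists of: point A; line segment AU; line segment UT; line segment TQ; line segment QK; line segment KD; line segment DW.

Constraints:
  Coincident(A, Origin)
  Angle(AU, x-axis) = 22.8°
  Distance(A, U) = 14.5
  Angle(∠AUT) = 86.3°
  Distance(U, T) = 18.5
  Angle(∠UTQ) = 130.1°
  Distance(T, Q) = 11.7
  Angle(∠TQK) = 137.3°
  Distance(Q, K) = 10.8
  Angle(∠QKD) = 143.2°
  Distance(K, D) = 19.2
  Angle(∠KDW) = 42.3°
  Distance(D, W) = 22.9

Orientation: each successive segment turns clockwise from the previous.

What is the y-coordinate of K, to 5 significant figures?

-24.980

A is at the origin; AU runs at 22.8° with length 14.5, so U = (13.367, 5.6190). ∠AUT = 86.3° gives UT at -70.900° from the x-axis; with |UT| = 18.5, T = (19.421, -11.863). ∠UTQ = 130.1° gives TQ at -120.80° from the x-axis; with |TQ| = 11.7, Q = (13.430, -21.912). ∠TQK = 137.3° gives QK at -163.50° from the x-axis; with |QK| = 10.8, K = (3.0744, -24.980). So K.y = -24.980.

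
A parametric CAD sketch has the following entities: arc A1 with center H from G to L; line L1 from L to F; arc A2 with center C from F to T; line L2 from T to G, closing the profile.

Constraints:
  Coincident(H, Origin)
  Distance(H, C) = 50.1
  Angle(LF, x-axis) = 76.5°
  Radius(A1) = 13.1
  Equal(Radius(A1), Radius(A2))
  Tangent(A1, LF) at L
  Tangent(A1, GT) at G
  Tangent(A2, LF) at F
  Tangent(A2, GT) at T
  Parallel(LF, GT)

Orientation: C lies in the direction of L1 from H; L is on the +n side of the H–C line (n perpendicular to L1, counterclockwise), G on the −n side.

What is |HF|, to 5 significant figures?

51.784

The slot axis is L1's direction at 76.5°, so u = (cos 76.5°, sin 76.5°) = (0.23345, 0.97237) and n = (−sin 76.5°, cos 76.5°) = (-0.97237, 0.23345). H is at the origin and C lies 50.1 along u from H, so C = 50.1·u = (11.696, 48.716). Tangency of A1 to both parallel lines with radius 13.1 puts L and G at H ± 13.1·n: L = (-12.738, 3.0581), G = (12.738, -3.0581). Equal radii place F and T the same way about C: F = C + 13.1·n = (-1.0424, 51.774), T = C − 13.1·n = (24.434, 45.658). Then |HF| = |F − H| = 51.784.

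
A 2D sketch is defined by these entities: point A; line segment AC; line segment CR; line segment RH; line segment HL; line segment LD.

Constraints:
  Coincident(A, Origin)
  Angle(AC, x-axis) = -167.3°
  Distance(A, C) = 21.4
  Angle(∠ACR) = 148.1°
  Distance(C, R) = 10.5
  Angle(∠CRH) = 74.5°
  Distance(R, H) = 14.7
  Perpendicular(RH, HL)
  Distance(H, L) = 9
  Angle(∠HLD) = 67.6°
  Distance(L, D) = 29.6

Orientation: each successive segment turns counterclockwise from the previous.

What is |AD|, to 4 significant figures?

41.20

A is at the origin; AC runs at -167.3° with length 21.4, so C = (-20.88, -4.705). ∠ACR = 148.1° gives CR at -135.4° from the x-axis; with |CR| = 10.5, R = (-28.35, -12.08). ∠CRH = 74.5° gives RH at -29.90° from the x-axis; with |RH| = 14.7, H = (-15.61, -19.41). RH ⟂ HL, so HL runs at 60.10°; with |HL| = 9.0, L = (-11.12, -11.60). ∠HLD = 67.6° gives LD at 172.5° from the x-axis; with |LD| = 29.6, D = (-40.47, -7.739). Then |AD| = |D − A| = 41.20.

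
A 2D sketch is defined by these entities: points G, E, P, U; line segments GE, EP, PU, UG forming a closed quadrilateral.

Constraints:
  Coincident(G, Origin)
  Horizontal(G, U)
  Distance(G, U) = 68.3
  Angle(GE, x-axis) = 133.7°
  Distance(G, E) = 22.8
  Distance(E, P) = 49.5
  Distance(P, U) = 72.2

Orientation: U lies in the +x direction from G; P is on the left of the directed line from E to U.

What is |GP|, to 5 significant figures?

55.417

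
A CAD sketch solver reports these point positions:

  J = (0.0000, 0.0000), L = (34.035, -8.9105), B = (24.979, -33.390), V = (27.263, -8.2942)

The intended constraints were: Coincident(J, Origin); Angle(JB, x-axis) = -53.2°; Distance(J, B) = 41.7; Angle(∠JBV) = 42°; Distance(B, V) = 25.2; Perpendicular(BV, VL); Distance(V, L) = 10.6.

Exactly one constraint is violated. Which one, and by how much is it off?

Distance(V, L) = 10.6 — off by 3.80.

J = (0.00, 0.00) ✓; JB at -53.20° ✓; |JB| = 41.70 ✓; ∠JBV = 42.00° ✓; |BV| = 25.20 ✓; ∠(BV, VL) = 90.00° ✓; |VL| = 6.800 ✗.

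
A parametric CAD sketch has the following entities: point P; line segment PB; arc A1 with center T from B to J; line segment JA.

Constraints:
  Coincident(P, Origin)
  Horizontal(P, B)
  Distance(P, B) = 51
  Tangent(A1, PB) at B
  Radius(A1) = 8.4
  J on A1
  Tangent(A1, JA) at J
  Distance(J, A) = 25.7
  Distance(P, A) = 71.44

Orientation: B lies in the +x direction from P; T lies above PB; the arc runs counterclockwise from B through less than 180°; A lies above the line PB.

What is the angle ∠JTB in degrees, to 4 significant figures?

79.96°

Checks: ∠(TB, BP) = 90.00° ✓; |TB| = 8.400 ✓; |TJ| = 8.400 ✓; ∠(TJ, JA) = 90.00° ✓; |JA| = 25.70 ✓; |PA| = 71.44 ✓.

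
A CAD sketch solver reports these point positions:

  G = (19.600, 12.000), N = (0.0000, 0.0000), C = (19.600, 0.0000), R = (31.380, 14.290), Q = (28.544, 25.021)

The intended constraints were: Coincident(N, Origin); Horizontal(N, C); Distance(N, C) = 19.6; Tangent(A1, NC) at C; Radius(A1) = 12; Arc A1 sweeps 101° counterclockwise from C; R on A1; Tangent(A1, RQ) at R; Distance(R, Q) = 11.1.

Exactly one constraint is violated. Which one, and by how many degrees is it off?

Tangent(A1, RQ) at R — off by 3.80°.

N = (0.00, 0.00) ✓; N.y = 0.00, C.y = 0.00 ✓; |NC| = 19.60 ✓; ∠(GC, CN) = 90.00° ✓; |GC| = 12.00 ✓; bearing(G→R) − bearing(G→C) = 101.0° ✓; |GR| = 12.00 ✓; ∠(GR, RQ) = 86.20° ✗; |RQ| = 11.10 ✓.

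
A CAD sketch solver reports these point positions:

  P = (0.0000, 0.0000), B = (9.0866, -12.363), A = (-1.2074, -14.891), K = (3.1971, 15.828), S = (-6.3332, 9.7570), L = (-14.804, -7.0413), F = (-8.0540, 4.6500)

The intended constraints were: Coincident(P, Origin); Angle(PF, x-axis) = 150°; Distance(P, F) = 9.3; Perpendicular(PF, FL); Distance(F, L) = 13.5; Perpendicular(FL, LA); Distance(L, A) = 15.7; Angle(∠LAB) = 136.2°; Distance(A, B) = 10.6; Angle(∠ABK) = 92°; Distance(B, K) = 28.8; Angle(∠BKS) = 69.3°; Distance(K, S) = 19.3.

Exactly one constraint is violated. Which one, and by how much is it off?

Distance(K, S) = 19.3 — off by 8.00.

P = (0.00, 0.00) ✓; PF at 150.0° ✓; |PF| = 9.300 ✓; ∠(PF, FL) = 90.00° ✓; |FL| = 13.50 ✓; ∠(FL, LA) = 90.00° ✓; |LA| = 15.70 ✓; ∠LAB = 136.2° ✓; |AB| = 10.60 ✓; ∠ABK = 92.00° ✓; |BK| = 28.80 ✓; ∠BKS = 69.30° ✓; |KS| = 11.30 ✗.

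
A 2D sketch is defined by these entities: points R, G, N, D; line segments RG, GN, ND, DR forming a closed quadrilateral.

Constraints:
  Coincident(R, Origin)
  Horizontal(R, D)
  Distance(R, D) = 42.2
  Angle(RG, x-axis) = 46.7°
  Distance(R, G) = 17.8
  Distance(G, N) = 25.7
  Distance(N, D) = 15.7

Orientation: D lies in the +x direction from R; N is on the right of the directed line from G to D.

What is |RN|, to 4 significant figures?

29.11

R is at the origin; R and D share the same y with |RD| = 42.2 and D in +x, so D = (42.2, 0). RG runs at 46.7° with |RG| = 17.8, so G = (12.21, 12.95). N is determined by |GN| = 25.7 and |ND| = 15.7 together: it lies at the intersection of circle(G, 25.7) and circle(D, 15.7). With |GD| = 32.67, the foot of the radical line on GD is 22.67 from G and the perpendicular offset is √(25.7² − 22.67²) = 12.10. Taking the right-of-GD solution: N = (28.22, -7.147).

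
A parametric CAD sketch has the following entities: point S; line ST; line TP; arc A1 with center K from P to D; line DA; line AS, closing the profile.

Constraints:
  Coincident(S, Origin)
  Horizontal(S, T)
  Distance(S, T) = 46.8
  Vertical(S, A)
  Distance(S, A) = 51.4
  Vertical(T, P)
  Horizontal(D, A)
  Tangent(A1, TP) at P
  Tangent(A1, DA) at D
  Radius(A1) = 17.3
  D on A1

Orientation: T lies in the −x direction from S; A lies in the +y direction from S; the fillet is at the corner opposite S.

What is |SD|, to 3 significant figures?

59.3

S is at the origin; ST is horizontal with |ST| = 46.8 and T on the −x side, so T = (-46.8, 0.00). S and A share the same x with |SA| = 51.4 and A on the +y side, so A = (0.00, 51.4). The virtual corner opposite S is at (-46.8, 51.4). Tangency of A1 to TP means the radius KP is perpendicular to TP and A1 meets DA tangentially, so KD is at right angles to DA, with radius 17.3, so the center K sits 17.3 in from both sides at K = (-29.5, 34.1). That places the tangent points at P = (-46.8, 34.1) on TP and D = (-29.5, 51.4) on DA. Then |SD| = |D − S| = 59.3.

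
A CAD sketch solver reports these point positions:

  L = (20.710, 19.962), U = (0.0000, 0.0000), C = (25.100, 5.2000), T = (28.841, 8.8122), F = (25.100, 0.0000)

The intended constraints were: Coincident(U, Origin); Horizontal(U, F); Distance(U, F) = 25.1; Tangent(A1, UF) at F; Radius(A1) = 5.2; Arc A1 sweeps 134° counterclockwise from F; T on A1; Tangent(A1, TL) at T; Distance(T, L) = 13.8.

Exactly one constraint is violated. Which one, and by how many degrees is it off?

Tangent(A1, TL) at T — off by 7.90°.

U = (0.00, 0.00) ✓; U.y = 0.00, F.y = 0.00 ✓; |UF| = 25.10 ✓; ∠(CF, FU) = 90.00° ✓; |CF| = 5.200 ✓; bearing(C→T) − bearing(C→F) = 134.0° ✓; |CT| = 5.200 ✓; ∠(CT, TL) = 97.90° ✗; |TL| = 13.80 ✓.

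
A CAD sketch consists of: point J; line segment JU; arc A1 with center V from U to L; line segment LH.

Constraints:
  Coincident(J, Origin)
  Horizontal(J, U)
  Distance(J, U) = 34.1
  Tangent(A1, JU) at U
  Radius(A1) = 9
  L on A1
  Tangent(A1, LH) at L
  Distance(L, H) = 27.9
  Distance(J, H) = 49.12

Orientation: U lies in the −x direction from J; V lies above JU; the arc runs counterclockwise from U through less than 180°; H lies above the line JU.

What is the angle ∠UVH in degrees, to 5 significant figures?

173.82°

Checks: J.y = 0.00, U.y = 0.00 ✓; |VL| = 9.000 ✓; ∠(VL, LH) = 90.00° ✓; |LH| = 27.90 ✓; |JH| = 49.12 ✓.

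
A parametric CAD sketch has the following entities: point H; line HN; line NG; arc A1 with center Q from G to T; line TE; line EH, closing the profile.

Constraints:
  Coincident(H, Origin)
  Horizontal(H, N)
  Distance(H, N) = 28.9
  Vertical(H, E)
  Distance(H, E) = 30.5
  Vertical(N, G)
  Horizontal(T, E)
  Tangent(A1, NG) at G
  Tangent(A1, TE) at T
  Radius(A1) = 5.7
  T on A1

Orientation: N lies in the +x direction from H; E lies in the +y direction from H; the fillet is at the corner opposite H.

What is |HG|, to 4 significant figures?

38.08

H is at the origin; H and N share the same y with |HN| = 28.9 and N on the +x side, so N = (28.90, 0.000). H and E share the same x with |HE| = 30.5 and E on the +y side, so E = (0.000, 30.50). The virtual corner opposite H is at (28.90, 30.50). The tangent condition forces QG to be normal to NG and A1 meets TE tangentially, so QT is at right angles to TE, with radius 5.7, so the center Q sits 5.7 in from both sides at Q = (23.20, 24.80). That places the tangent points at G = (28.90, 24.80) on NG and T = (23.20, 30.50) on TE. Then |HG| = |G − H| = 38.08.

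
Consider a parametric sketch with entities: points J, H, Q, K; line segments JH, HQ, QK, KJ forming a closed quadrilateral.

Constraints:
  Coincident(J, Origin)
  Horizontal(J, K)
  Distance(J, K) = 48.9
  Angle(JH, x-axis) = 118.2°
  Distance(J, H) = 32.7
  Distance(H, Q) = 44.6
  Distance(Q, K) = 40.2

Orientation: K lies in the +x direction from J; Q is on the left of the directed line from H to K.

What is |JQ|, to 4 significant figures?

45.13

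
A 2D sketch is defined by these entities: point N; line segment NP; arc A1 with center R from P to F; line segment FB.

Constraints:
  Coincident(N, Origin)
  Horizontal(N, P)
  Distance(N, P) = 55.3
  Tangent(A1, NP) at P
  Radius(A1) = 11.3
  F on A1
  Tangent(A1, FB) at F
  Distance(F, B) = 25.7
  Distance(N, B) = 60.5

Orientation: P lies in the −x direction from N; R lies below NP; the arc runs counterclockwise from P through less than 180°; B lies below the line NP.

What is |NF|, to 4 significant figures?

66.52

N is at the origin; N and P share the same y with |NP| = 55.3 and P on the −x side, so P = (-55.30, 0.000). The tangent condition forces RP to be normal to NP, so R = P + (0, -11.3) = (-55.30, -11.30). Since RF ⟂ FB (tangency), |RB| = √(11.3² + 25.7²) = 28.07 regardless of where F sits on A1. So B lies on both circle(N, 60.5) and circle(R, 28.07); the below-NP intersection is B = (-46.98, -38.11). F is the foot of the tangent from B: F = (-63.83, -18.71).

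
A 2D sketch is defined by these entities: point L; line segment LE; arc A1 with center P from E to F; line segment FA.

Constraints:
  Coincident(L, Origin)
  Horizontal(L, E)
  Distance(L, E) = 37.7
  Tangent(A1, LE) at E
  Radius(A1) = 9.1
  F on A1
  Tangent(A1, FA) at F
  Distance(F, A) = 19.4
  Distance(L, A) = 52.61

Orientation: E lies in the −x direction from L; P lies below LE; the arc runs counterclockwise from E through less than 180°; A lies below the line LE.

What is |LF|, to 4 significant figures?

47.87

Checks: ∠(PE, EL) = 90.00° ✓; |PE| = 9.100 ✓; |PF| = 9.100 ✓; ∠(PF, FA) = 90.00° ✓; |FA| = 19.40 ✓; |LA| = 52.61 ✓.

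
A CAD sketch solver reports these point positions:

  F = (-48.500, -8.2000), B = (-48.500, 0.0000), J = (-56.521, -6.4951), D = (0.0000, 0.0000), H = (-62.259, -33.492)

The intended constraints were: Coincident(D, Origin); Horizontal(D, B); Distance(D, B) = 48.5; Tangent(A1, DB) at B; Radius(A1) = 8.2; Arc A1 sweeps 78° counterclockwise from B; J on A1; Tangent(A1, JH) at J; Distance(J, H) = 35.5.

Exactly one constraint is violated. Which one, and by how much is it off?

Distance(J, H) = 35.5 — off by 7.90.

D = (0.00, 0.00) ✓; D.y = 0.00, B.y = 0.00 ✓; |DB| = 48.50 ✓; ∠(FB, BD) = 90.00° ✓; |FB| = 8.200 ✓; bearing(F→J) − bearing(F→B) = 78.00° ✓; |FJ| = 8.200 ✓; ∠(FJ, JH) = 90.00° ✓; |JH| = 27.60 ✗.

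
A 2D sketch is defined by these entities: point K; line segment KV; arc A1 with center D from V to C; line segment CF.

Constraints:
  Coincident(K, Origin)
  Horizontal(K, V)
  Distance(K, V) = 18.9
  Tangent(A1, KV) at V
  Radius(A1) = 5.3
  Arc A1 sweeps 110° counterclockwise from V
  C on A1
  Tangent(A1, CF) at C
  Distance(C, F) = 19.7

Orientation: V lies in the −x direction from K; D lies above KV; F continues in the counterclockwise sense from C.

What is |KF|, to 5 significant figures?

32.914

On A1, V sits at bearing -90° from D; a 110° counterclockwise sweep puts C at bearing 20°, so C = D + 5.3·(cos 20°, sin 20°) = (-13.920, 7.1127). Tangency of A1 to CF means the radius DC is perpendicular to CF, so CF runs along (−sin 20°, cos 20°); with |CF| = 19.7, F = (-20.657, 25.625). Then |KF| = |F − K| = 32.914.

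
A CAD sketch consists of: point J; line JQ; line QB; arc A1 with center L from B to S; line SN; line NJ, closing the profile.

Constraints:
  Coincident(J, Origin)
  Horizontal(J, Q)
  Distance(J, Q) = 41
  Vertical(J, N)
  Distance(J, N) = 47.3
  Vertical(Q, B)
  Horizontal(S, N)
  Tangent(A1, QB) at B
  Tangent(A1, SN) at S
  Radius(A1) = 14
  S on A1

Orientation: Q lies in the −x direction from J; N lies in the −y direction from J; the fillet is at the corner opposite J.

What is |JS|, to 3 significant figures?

54.5

J is at the origin; J and Q share the same y with |JQ| = 41.0 and Q on the −x side, so Q = (-41.0, 0.00). J and N share the same x with |JN| = 47.3 and N on the −y side, so N = (0.00, -47.3). The virtual corner opposite J is at (-41.0, -47.3). Tangency of A1 to QB means the radius LB is perpendicular to QB and tangency of A1 to SN means the radius LS is perpendicular to SN, with radius 14.0, so the center L sits 14.0 in from both sides at L = (-27.0, -33.3). That places the tangent points at B = (-41.0, -33.3) on QB and S = (-27.0, -47.3) on SN. Then |JS| = |S − J| = 54.5.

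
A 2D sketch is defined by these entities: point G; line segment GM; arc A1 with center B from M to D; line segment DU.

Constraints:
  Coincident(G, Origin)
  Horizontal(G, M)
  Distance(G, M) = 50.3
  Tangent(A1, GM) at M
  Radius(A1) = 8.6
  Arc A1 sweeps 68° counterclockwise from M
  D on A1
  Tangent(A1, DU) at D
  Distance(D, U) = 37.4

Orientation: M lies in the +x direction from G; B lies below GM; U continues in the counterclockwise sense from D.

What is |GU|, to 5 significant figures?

49.053

On A1, M sits at bearing 90° from B; a 68° counterclockwise sweep puts D at bearing 158°, so D = B + 8.6·(cos 158°, sin 158°) = (42.326, -5.3784). Tangency of A1 to DU means the radius BD is perpendicular to DU, so DU runs along (−sin 158°, cos 158°); with |DU| = 37.4, U = (28.316, -40.055). Then |GU| = |U − G| = 49.053.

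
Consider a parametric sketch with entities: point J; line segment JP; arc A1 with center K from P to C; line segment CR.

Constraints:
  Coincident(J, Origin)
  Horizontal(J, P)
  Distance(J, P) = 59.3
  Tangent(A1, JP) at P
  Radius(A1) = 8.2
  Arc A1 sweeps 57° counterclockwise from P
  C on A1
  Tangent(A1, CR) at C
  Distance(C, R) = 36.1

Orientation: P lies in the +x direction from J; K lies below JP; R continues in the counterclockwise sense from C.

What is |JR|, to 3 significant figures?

47.2

On A1, P sits at bearing 90° from K; a 57° counterclockwise sweep puts C at bearing 147°, so C = K + 8.2·(cos 147°, sin 147°) = (52.4, -3.73). The tangent condition forces KC to be normal to CR, so CR runs along (−sin 147°, cos 147°); with |CR| = 36.1, R = (32.8, -34.0). Then |JR| = |R − J| = 47.2.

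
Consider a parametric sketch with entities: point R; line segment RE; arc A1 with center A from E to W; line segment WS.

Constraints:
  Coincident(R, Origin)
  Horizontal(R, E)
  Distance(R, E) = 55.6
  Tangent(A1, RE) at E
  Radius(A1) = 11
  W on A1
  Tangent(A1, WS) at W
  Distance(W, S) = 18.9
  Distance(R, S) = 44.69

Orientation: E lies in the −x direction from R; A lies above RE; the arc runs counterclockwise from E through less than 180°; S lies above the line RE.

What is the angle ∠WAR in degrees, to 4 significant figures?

12.89°

R is at the origin; R and E share the same y with |RE| = 55.6 and E on the −x side, so E = (-55.60, 0.000). A1 meets RE tangentially, so AE is at right angles to RE, so A = E + (0, 11) = (-55.60, 11.00). Since AW ⟂ WS (tangency), |AS| = √(11.0² + 18.9²) = 21.87 regardless of where W sits on A1. So S lies on both circle(R, 44.69) and circle(A, 21.87); the above-RE intersection is S = (-37.85, 23.77). W is the foot of the tangent from S: W = (-45.56, 6.512).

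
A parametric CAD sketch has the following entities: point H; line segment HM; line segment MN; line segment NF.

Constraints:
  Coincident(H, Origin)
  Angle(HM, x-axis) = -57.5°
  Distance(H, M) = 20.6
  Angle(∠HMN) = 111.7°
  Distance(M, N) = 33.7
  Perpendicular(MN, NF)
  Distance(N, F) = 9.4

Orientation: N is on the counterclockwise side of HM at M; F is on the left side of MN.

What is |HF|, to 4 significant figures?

42.45

H is at the origin; HM runs at -57.5° with length 20.6, so M = 20.6·(cos -57.5°, sin -57.5°) = (11.07, -17.37). ∠HMN = 111.7°, so MN runs at -57.5° + (180° − 111.7°) = 10.80° from the x-axis; with |MN| = 33.7, N = M + 33.7·(cos 10.80°, sin 10.80°) = (44.17, -11.06). MN is perpendicular to NF; with |NF| = 9.4 on the left of MN, F = N + 9.4·(-0.1874, 0.9823) = (42.41, -1.826). Then |HF| = |F − H| = 42.45.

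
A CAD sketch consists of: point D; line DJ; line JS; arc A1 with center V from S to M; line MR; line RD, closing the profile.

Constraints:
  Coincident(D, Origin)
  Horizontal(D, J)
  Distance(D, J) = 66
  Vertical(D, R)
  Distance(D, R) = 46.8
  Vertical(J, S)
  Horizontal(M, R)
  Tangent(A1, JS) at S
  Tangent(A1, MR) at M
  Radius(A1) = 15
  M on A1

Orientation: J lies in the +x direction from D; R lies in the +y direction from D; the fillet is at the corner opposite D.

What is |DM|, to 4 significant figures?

69.22

The virtual corner opposite D is at (66.00, 46.80). A1 meets JS tangentially, so VS is at right angles to JS and the tangent condition forces VM to be normal to MR, with radius 15.0, so the center V sits 15.0 in from both sides at V = (51.00, 31.80). That places the tangent points at S = (66.00, 31.80) on JS and M = (51.00, 46.80) on MR. Then |DM| = |M − D| = 69.22.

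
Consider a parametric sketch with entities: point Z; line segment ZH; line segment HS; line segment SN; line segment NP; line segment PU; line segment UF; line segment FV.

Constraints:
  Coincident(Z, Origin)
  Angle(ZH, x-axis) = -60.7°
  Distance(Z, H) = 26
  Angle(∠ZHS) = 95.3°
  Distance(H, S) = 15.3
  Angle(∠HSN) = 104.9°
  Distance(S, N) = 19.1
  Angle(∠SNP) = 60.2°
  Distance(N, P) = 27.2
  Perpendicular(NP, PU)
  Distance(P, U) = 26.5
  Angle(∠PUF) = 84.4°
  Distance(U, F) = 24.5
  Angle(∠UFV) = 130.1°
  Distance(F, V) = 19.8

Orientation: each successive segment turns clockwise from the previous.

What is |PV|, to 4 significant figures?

36.44

∠PUF = 84.4° gives UF at -165.9° from the x-axis; with |UF| = 24.5, F = (-3.615, -40.71). ∠UFV = 130.1° gives FV at 144.2° from the x-axis; with |FV| = 19.8, V = (-19.67, -29.12). Then |PV| = |V − P| = 36.44.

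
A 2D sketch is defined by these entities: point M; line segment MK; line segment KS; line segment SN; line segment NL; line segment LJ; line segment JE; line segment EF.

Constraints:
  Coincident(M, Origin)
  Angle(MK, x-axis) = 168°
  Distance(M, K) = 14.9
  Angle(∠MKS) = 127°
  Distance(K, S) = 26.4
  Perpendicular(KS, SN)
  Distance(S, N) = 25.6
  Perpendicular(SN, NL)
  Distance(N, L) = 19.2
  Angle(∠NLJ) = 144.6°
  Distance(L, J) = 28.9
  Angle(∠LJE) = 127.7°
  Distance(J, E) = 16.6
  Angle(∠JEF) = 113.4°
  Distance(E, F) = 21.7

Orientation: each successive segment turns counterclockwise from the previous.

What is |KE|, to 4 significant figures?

18.70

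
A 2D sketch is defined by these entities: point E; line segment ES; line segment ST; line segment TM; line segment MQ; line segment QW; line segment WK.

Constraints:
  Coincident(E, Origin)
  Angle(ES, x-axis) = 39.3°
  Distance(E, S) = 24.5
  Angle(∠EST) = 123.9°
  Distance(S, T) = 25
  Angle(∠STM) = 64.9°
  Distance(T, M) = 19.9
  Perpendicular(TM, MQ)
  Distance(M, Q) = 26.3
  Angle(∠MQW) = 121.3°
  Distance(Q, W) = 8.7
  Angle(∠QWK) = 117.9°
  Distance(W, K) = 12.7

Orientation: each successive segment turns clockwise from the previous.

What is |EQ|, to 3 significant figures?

14.9

∠STM = 64.9° gives TM at -132° from the x-axis; with |TM| = 19.9, M = (29.6, -6.52). TM is perpendicular to MQ, so MQ runs at 138°; with |MQ| = 26.3, Q = (10.0, 11.0). Then |EQ| = |Q − E| = 14.9.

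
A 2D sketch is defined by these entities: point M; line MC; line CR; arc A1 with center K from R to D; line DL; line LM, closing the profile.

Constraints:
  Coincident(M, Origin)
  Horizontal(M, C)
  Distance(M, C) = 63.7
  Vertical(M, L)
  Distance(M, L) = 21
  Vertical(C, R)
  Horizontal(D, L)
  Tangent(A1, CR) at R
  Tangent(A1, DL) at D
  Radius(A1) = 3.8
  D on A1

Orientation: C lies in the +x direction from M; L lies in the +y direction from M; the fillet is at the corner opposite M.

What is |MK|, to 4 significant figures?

62.32

M is at the origin; MC is horizontal with |MC| = 63.7 and C on the +x side, so C = (63.70, 0.000). M and L share the same x with |ML| = 21.0 and L on the +y side, so L = (0.000, 21.00). The virtual corner opposite M is at (63.70, 21.00). A1 meets CR tangentially, so KR is at right angles to CR and A1 meets DL tangentially, so KD is at right angles to DL, with radius 3.8, so the center K sits 3.8 in from both sides at K = (59.90, 17.20). Then |MK| = |K − M| = 62.32.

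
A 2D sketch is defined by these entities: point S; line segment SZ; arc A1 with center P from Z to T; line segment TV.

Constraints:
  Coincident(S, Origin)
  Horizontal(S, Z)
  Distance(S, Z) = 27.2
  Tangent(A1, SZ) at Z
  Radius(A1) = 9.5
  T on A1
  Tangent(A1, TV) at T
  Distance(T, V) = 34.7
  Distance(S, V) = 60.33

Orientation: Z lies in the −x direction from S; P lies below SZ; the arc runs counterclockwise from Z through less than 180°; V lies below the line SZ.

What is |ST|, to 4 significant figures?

37.23

S is at the origin; SZ is horizontal with |SZ| = 27.2 and Z on the −x side, so Z = (-27.20, 0.000). Since A1 is tangent to SZ there, PZ ⟂ SZ, so P = Z + (0, -9.5) = (-27.20, -9.500). Since PT ⟂ TV (tangency), |PV| = √(9.5² + 34.7²) = 35.98 regardless of where T sits on A1. So V lies on both circle(S, 60.33) and circle(P, 35.98); the below-SZ intersection is V = (-43.93, -41.35). T is the foot of the tangent from V: T = (-36.48, -7.460).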